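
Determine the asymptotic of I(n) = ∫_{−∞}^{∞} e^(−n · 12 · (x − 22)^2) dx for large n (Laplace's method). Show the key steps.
I(n) = sqrt(π/(12n))

Here φ(x) = 12 · (x − 22)^2 has its unique minimum at x* = 22 with φ(x*) = 0 and φ''(x*) = 24. Laplace's method gives
  I(n) ~ e^(−n φ(x*)) · sqrt(2π / (n · φ''(x*))) = sqrt(2π / (24n)) = sqrt(π/(12n)).
This is exact: substituting u = (x − 22)·sqrt(12n) gives I(n) = (1/sqrt(12n)) ∫_{−∞}^{∞} e^(−u^2) du = sqrt(π/(12n)).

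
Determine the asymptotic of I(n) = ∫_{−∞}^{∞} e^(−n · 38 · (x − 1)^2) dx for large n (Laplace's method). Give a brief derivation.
I(n) = sqrt(π/(38n))

Here φ(x) = 38 · (x − 1)^2 has its unique minimum at x* = 1 with φ(x*) = 0 and φ''(x*) = 76. Laplace's method gives
  I(n) ~ e^(−n φ(x*)) · sqrt(2π / (n · φ''(x*))) = sqrt(2π / (76n)) = sqrt(π/(38n)).
This is exact: substituting u = (x − 1)·sqrt(38n) gives I(n) = (1/sqrt(38n)) ∫_{−∞}^{∞} e^(−u^2) du = sqrt(π/(38n)).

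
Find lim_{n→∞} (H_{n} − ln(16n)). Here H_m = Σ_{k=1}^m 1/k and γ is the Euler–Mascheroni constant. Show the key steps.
lim = −ln 16 + γ

By Euler-Maclaurin, H_m = ln m + γ + O(1/m). So
  H_{n} − ln(16n) = ln(n) + γ − ln(16n) + O(1/n)
                       = ln(1/16) + γ + O(1/n).
Hence the limit is ln(1/16) + γ.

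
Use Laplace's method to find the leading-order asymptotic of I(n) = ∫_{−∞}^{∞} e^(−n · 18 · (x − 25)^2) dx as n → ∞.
I(n) = sqrt(π/(18n))

Here φ(x) = 18 · (x − 25)^2 has its unique minimum at x* = 25 with φ(x*) = 0 and φ''(x*) = 36. Laplace's method gives
  I(n) ~ e^(−n φ(x*)) · sqrt(2π / (n · φ''(x*))) = sqrt(2π / (36n)) = sqrt(π/(18n)).
This is exact: substituting u = (x − 25)·sqrt(18n) gives I(n) = (1/sqrt(18n)) ∫_{−∞}^{∞} e^(−u^2) du = sqrt(π/(18n)).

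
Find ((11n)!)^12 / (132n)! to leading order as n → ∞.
((11n)!)^12/(132n)! ~ ((2π·11n)^(11/2) / sqrt(12)) · 12^(−12·11n)  →  0

Write N = 11n. Stirling: N! ~ sqrt(2π N)(N/e)^N and (12N)! ~ sqrt(2π·12N)·(12N/e)^(12N).
  (N!)^12/(12N)! ~ (2π N)^(12/2) (N/e)^(12N) / [sqrt(2π·12N) (12N/e)^(12N)]
     = (2π N)^(12/2) / sqrt(2π·12N) · (N/(12N))^(12N)
     = (2π N)^((12−1)/2) / sqrt(12) · 12^(−12N).
Since 12^12 > 1, the factor 12^(−12N) decays exponentially, so the ratio → 0. Substituting N = 11n gives the stated form.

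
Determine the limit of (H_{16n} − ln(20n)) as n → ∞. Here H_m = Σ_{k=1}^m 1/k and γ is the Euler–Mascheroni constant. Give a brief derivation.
lim = ln(4/5) + γ

By Euler-Maclaurin, H_m = ln m + γ + O(1/m). So
  H_{16n} − ln(20n) = ln(16n) + γ − ln(20n) + O(1/n)
                       = ln(16/20) + γ + O(1/n).
Hence the limit is ln(16/20) + γ (= ln(4/5)).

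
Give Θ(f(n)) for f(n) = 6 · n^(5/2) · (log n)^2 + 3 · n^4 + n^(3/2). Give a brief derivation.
f(n) ∈ Θ(n^4)

Compare the terms by growth order. For large n, n^a · (log n)^b dominates n^a' · (log n)^b' iff a > a', or (a = a' and b > b'). Ranking the 3 terms shows the dominant one is 3 · n^4. Hence f(n) ∈ Θ(n^4).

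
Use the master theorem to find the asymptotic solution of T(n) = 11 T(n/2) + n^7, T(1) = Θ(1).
T(n) = Θ(n^7)

log_2 11 ≈ 3.459. f(n) = n^7 dominates n^(log_2 11) since 7 > 3.459, and the regularity condition a·f(n/b) = 11·(n/2)^7 = (11/128)·n^7 ≤ c·f(n) holds with c = 11/128 ≈ 0.0859 < 1. So this is Case 3: T(n) = Θ(f(n)) = Θ(n^7).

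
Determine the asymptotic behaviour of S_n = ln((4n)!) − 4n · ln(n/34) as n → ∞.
S_n ~ 4n · (ln 136 − 1) + O(ln n)

Stirling: ln((4n)!) = 4n ln(4n) − 4n + O(ln n).
  S_n = 4n ln(4n) − 4n − 4n ln(n/34) + O(ln n)
      = 4n ln(4n) − 4n ln n + 4n ln 34 − 4n + O(ln n)
      = 4n ln 4 + 4n ln 34 − 4n + O(ln n)
      = 4n (ln 136 − 1) + O(ln n).
Numerically ln(136) − 1 ≈ 3.9127.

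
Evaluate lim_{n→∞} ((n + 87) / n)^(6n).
lim = e^522

Rewrite as (1 + 87/n)^(6n). By the standard limit (1 + x/n)^n → e^x, we have (1 + 87/n)^n → e^87, and raising to the 6th power gives e^522.
More precisely, ln[(1 + 87/n)^(6n)] = 6n · ln(1 + 87/n) = 6n · (87/n + O(1/n^2)) = 522 + O(1/n) → 522.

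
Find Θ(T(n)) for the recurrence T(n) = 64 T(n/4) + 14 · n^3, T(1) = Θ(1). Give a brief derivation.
T(n) = Θ(n^3 log n)

log_4 64 = 3, and f(n) = 14 · n^3 = Θ(n^(log_4 64)). This is Case 2 of the master theorem: T(n) = Θ(f(n) · log n) = Θ(n^3 log n).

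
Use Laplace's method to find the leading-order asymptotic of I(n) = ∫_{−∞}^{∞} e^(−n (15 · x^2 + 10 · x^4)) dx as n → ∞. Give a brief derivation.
I(n) ~ sqrt(π/(15n))

φ(x) = 15 · x^2 + 10 · x^4 has its unique global minimum at x* = 0 (since φ'(x) = 30x + 40x^3 = 0 only at x = 0 for real x with both coefficients positive, and φ → ∞ as |x| → ∞). At x* = 0, φ(0) = 0 and φ''(0) = 30. Laplace's method then gives
  I(n) ~ sqrt(2π / (n · φ''(0))) · e^(−n φ(0)) = sqrt(2π / (30n)) = sqrt(π/(15n)).
The 10 · x^4 term contributes only at subleading order (an O(1/n) relative correction).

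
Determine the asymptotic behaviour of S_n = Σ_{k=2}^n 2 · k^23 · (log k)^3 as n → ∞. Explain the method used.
S_n ~ n^24 · (log n)^3 / 12

By integral comparison, S_n = ∫_1^n 2 · x^23 · (log x)^3 dx + O(n^23 · (log n)^3). For the integral, the leading term of ∫_1^n x^23 (log x)^3 dx is n^24/24 · (log n)^3 (by repeated integration by parts; each step lowers the log-exponent and produces a relatively O(1/log n) correction). Hence S_n ~ n^24 · (log n)^3 / 12.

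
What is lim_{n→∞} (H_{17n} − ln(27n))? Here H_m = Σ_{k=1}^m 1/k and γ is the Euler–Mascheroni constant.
lim = ln(17/27) + γ

By Euler-Maclaurin, H_m = ln m + γ + O(1/m). So
  H_{17n} − ln(27n) = ln(17n) + γ − ln(27n) + O(1/n)
                       = ln(17/27) + γ + O(1/n).
Hence the limit is ln(17/27) + γ.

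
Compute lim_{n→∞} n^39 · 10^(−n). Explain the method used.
lim = 0

Exponentials with base > 1 dominate every fixed polynomial: for any fixed c, n^c / 10^n → 0 as n → ∞ (e.g. by the ratio test, or by writing 10^n = e^(n ln 10) and noting e^(n ln 10) / n^c → ∞). Hence n^39 · 10^(−n) = n^39 / 10^n → 0.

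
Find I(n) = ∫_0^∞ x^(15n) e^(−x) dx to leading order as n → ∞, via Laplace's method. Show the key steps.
I(n) ~ sqrt(2π·15n) · (15n/e)^(15n)

Write the integrand as exp(15n ln x − x) and set f(x) = 15n ln x − x. Then f'(x) = 15n/x − 1 = 0 at x* = 15n, and f''(x*) = −15n/x*^2 = −1/(15n). Laplace's method (interior maximum) gives
  I(n) ~ e^(f(x*)) · sqrt(2π / |f''(x*)|)
        = exp(15n ln(15n) − 15n) · sqrt(2π · 15n)
        = (15n)^(15n) e^(−15n) · sqrt(2π·15n)
        = sqrt(2π·15n) · (15n/e)^(15n).
This matches Γ(15n+1) with Stirling applied to Γ.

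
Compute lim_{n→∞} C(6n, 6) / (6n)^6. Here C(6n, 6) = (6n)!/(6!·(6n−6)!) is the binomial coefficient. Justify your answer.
lim = 1/6! = 1/720

With N = 6n → ∞: C(N, 6) / N^6 = [N(N−1)…(N−5)] / (6! · N^6) = (1/6!) · 1 · (1 − 1/(6n)) · … · (1 − 5/(6n)). Each factor → 1 as N → ∞, so the limit is 1/6! = 1/720.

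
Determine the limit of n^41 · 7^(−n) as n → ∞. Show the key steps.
lim = 0

Exponentials with base > 1 dominate every fixed polynomial: for any fixed c, n^c / 7^n → 0 as n → ∞ (e.g. by the ratio test, or by writing 7^n = e^(n ln 7) and noting e^(n ln 7) / n^c → ∞). Hence n^41 · 7^(−n) = n^41 / 7^n → 0.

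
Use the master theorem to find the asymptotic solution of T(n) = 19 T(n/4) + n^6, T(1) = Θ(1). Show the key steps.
T(n) = Θ(n^6)

log_4 19 ≈ 2.124. f(n) = n^6 dominates n^(log_4 19) since 6 > 2.124, and the regularity condition a·f(n/b) = 19·(n/4)^6 = (19/4096)·n^6 ≤ c·f(n) holds with c = 19/4096 ≈ 0.00464 < 1. So this is Case 3: T(n) = Θ(f(n)) = Θ(n^6).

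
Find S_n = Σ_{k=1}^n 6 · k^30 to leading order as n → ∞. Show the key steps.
S_n ~ 6 · n^31 / 31

By integral comparison (Euler-Maclaurin), Σ_{k=1}^n 6 · k^30 = 6 · ∫_0^n x^30 dx + O(n^30) = 6 · n^31/31 + O(n^30). (Equivalently, Faulhaber's formula gives the same leading term.)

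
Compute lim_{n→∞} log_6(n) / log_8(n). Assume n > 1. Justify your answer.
lim = ln(8) / ln(6) = log_6(8)

Change of base: log_6(n) = ln n / ln 6 and log_8(n) = ln n / ln 8. The ratio is (ln n / ln 6) · (ln 8 / ln n) = ln 8 / ln 6, a constant independent of n. So the limit is ln 8 / ln 6 = log_6(8).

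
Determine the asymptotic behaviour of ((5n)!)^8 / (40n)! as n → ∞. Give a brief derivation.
((5n)!)^8/(40n)! ~ ((2π·5n)^(7/2) / sqrt(8)) · 8^(−8·5n)  →  0

Write N = 5n. Stirling: N! ~ sqrt(2π N)(N/e)^N and (8N)! ~ sqrt(2π·8N)·(8N/e)^(8N).
  (N!)^8/(8N)! ~ (2π N)^(8/2) (N/e)^(8N) / [sqrt(2π·8N) (8N/e)^(8N)]
     = (2π N)^(8/2) / sqrt(2π·8N) · (N/(8N))^(8N)
     = (2π N)^((8−1)/2) / sqrt(8) · 8^(−8N).
Since 8^8 > 1, the factor 8^(−8N) decays exponentially, so the ratio → 0. Substituting N = 5n gives the stated form.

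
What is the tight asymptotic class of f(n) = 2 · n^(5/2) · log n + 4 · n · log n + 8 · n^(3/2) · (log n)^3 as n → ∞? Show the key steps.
f(n) ∈ Θ(n^(5/2) · log n)

Compare the terms by growth order. For large n, n^a · (log n)^b dominates n^a' · (log n)^b' iff a > a', or (a = a' and b > b'). Ranking the 3 terms shows the dominant one is 2 · n^(5/2) · log n. Hence f(n) ∈ Θ(n^(5/2) · log n).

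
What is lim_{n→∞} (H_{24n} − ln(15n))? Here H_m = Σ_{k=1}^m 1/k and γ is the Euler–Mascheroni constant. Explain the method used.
lim = ln(8/5) + γ

By Euler-Maclaurin, H_m = ln m + γ + O(1/m). So
  H_{24n} − ln(15n) = ln(24n) + γ − ln(15n) + O(1/n)
                       = ln(24/15) + γ + O(1/n).
Hence the limit is ln(24/15) + γ (= ln(8/5)).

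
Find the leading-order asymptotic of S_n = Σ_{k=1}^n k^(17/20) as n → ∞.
S_n ~ (20/37) · n^(37/20)

Integral comparison: Σ_{k=1}^n k^(17/20) = ∫_0^n x^(17/20) dx + O(n^(17/20)). The integral is n^(1 + 17/20) / (1 + 17/20) = n^((17+20)/20) / ((17+20)/20) = (20/37) · n^(37/20).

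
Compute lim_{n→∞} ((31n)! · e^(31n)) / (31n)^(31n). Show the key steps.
lim = ∞

Stirling: (31n)! ~ sqrt(2π·31n) · (31n/e)^(31n). Hence
  (31n)! · e^(31n) / (31n)^(31n) ~ sqrt(2π·31n) = sqrt(2π·31) · sqrt(n) → ∞.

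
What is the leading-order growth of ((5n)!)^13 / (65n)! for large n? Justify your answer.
((5n)!)^13/(65n)! ~ ((2π·5n)^(12/2) / sqrt(13)) · 13^(−13·5n)  →  0

Write N = 5n. Stirling: N! ~ sqrt(2π N)(N/e)^N and (13N)! ~ sqrt(2π·13N)·(13N/e)^(13N).
  (N!)^13/(13N)! ~ (2π N)^(13/2) (N/e)^(13N) / [sqrt(2π·13N) (13N/e)^(13N)]
     = (2π N)^(13/2) / sqrt(2π·13N) · (N/(13N))^(13N)
     = (2π N)^((13−1)/2) / sqrt(13) · 13^(−13N).
Since 13^13 > 1, the factor 13^(−13N) decays exponentially, so the ratio → 0. Substituting N = 5n gives the stated form.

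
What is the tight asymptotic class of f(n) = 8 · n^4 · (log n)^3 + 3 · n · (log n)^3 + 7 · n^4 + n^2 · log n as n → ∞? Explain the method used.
f(n) ∈ Θ(n^4 · (log n)^3)

Compare the terms by growth order. For large n, n^a · (log n)^b dominates n^a' · (log n)^b' iff a > a', or (a = a' and b > b'). Ranking the 4 terms shows the dominant one is 8 · n^4 · (log n)^3. Hence f(n) ∈ Θ(n^4 · (log n)^3).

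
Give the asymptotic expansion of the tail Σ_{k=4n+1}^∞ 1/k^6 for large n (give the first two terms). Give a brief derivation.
Σ_{k>4n} 1/k^6 = 1/(5 · (4n)^5) − 1/(2 · (4n)^6) + O(1/(4n)^7)

Compare to the integral: ∫_{4n}^∞ x^(−6) dx = [−x^(−5)/5]_{4n}^∞ = 1/((6−1)·(4n)^5). The Euler-Maclaurin correction adds −f(4n)/2 = −1/(2·(4n)^6). Euler-Maclaurin then gives
  Σ_{k>4n} 1/k^6 = ∫_{4n}^∞ dx/x^6 − 1/(2·(4n)^6) + O(1/(4n)^7).
(Equivalently this is ζ(6) − Σ_{k≤4n} 1/k^6.)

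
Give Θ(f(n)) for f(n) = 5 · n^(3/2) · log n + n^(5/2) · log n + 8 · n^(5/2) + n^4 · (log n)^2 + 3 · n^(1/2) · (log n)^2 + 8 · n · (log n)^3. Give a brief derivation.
f(n) ∈ Θ(n^4 · (log n)^2)

Compare the terms by growth order. For large n, n^a · (log n)^b dominates n^a' · (log n)^b' iff a > a', or (a = a' and b > b'). Ranking the 6 terms shows the dominant one is n^4 · (log n)^2. Hence f(n) ∈ Θ(n^4 · (log n)^2).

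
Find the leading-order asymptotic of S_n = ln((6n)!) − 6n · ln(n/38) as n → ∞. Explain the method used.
S_n ~ 6n · (ln 228 − 1) + O(ln n)

Stirling: ln((6n)!) = 6n ln(6n) − 6n + O(ln n).
  S_n = 6n ln(6n) − 6n − 6n ln(n/38) + O(ln n)
      = 6n ln(6n) − 6n ln n + 6n ln 38 − 6n + O(ln n)
      = 6n ln 6 + 6n ln 38 − 6n + O(ln n)
      = 6n (ln 228 − 1) + O(ln n).
Numerically ln(228) − 1 ≈ 4.4293.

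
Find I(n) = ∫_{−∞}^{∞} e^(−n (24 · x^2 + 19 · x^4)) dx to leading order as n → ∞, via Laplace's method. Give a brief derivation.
I(n) ~ sqrt(π/(24n))

φ(x) = 24 · x^2 + 19 · x^4 has its unique global minimum at x* = 0 (since φ'(x) = 48x + 76x^3 = 0 only at x = 0 for real x with both coefficients positive, and φ → ∞ as |x| → ∞). At x* = 0, φ(0) = 0 and φ''(0) = 48. Laplace's method then gives
  I(n) ~ sqrt(2π / (n · φ''(0))) · e^(−n φ(0)) = sqrt(2π / (48n)) = sqrt(π/(24n)).
The 19 · x^4 term contributes only at subleading order (an O(1/n) relative correction).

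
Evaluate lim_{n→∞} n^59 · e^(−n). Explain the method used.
lim = 0

Exponentials with base > 1 dominate every fixed polynomial: for any fixed c, n^c / e^n → 0 as n → ∞ (e.g. by the ratio test, or since e^n grows faster than any power of n). Hence n^59 · e^(−n) = n^59 / e^n → 0.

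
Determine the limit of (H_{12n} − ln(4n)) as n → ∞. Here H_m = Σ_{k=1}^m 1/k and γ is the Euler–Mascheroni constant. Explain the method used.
lim = ln 3 + γ

By Euler-Maclaurin, H_m = ln m + γ + O(1/m). So
  H_{12n} − ln(4n) = ln(12n) + γ − ln(4n) + O(1/n)
                       = ln(12/4) + γ + O(1/n).
Hence the limit is ln(12/4) + γ (= ln 3).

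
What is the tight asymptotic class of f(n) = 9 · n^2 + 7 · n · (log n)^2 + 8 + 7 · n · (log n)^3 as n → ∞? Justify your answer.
f(n) ∈ Θ(n^2)

Compare the terms by growth order. For large n, n^a · (log n)^b dominates n^a' · (log n)^b' iff a > a', or (a = a' and b > b'). Ranking the 4 terms shows the dominant one is 9 · n^2. Hence f(n) ∈ Θ(n^2).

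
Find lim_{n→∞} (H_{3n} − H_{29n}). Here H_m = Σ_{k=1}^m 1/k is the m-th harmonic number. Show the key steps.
lim = ln(3/29)

Euler-Maclaurin gives H_m = ln m + γ + 1/(2m) + O(1/m^2). The γ and O(1/m) terms cancel in the difference:
  H_{3n} − H_{29n} = ln(3n) − ln(29n) + O(1/n) = ln(3/29) + O(1/n).
Hence the limit is ln(3/29).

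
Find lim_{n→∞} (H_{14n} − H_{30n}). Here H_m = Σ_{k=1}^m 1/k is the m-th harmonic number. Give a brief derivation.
lim = ln(14/30) = ln(7/15)

Euler-Maclaurin gives H_m = ln m + γ + 1/(2m) + O(1/m^2). The γ and O(1/m) terms cancel in the difference:
  H_{14n} − H_{30n} = ln(14n) − ln(30n) + O(1/n) = ln(14/30) + O(1/n).
Hence the limit is ln(14/30) = ln(7/15).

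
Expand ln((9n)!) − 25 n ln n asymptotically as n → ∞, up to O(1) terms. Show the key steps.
ln((9n)!) − 25 n ln n = −16 n ln n + 9(ln 9 − 1) n + (1/2) ln(2π·9n) + O(1/n)

Stirling: ln((9n)!) = 9n ln(9n) − 9n + (1/2) ln(2π·9n) + O(1/n).
Expand 9n ln(9n) = 9n (ln n + ln 9) = 9n ln n + 9n ln 9.
Subtract 25n ln n: leading term is (9 − 25) n ln n = −16 n ln n. The next term is 9n ln 9 − 9n = 9(ln 9 − 1) n. Then the (1/2) ln(2π·9n) correction.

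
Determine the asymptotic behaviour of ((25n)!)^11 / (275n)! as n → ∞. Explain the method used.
((25n)!)^11/(275n)! ~ ((2π·25n)^(10/2) / sqrt(11)) · 11^(−11·25n)  →  0

Write N = 25n. Stirling: N! ~ sqrt(2π N)(N/e)^N and (11N)! ~ sqrt(2π·11N)·(11N/e)^(11N).
  (N!)^11/(11N)! ~ (2π N)^(11/2) (N/e)^(11N) / [sqrt(2π·11N) (11N/e)^(11N)]
     = (2π N)^(11/2) / sqrt(2π·11N) · (N/(11N))^(11N)
     = (2π N)^((11−1)/2) / sqrt(11) · 11^(−11N).
Since 11^11 > 1, the factor 11^(−11N) decays exponentially, so the ratio → 0. Substituting N = 25n gives the stated form.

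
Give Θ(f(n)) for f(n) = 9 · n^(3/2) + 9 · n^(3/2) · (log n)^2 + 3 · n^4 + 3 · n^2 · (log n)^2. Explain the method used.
f(n) ∈ Θ(n^4)

Compare the terms by growth order. For large n, n^a · (log n)^b dominates n^a' · (log n)^b' iff a > a', or (a = a' and b > b'). Ranking the 4 terms shows the dominant one is 3 · n^4. Hence f(n) ∈ Θ(n^4).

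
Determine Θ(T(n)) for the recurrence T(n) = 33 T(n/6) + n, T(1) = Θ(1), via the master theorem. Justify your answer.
T(n) = Θ(n^(log_6 33))

Master theorem: compare f(n) = n to n^(log_6 33) where log_6 33 ≈ 1.951. Since 1 < log_6 33, we have f(n) = O(n^(log_6 33 − ε)) for some ε > 0 — Case 1. Hence T(n) = Θ(n^(log_6 33)).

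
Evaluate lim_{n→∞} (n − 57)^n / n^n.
lim = e^(−57)

Rewrite as (1 − 57/n)^(n). By the standard limit (1 + x/n)^n → e^x, we have (1 − 57/n)^n → e^(−57), and raising to the 1st power gives e^(−57).
More precisely, ln[(1 − 57/n)^(n)] = n · ln(1 − 57/n) = n · (-57/n + O(1/n^2)) = -57 + O(1/n) → -57.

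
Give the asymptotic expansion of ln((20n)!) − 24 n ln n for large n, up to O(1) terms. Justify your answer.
ln((20n)!) − 24 n ln n = −4 n ln n + 20(ln 20 − 1) n + (1/2) ln(2π·20n) + O(1/n)

Stirling: ln((20n)!) = 20n ln(20n) − 20n + (1/2) ln(2π·20n) + O(1/n).
Expand 20n ln(20n) = 20n (ln n + ln 20) = 20n ln n + 20n ln 20.
Subtract 24n ln n: leading term is (20 − 24) n ln n = −4 n ln n. The next term is 20n ln 20 − 20n = 20(ln 20 − 1) n. Then the (1/2) ln(2π·20n) correction.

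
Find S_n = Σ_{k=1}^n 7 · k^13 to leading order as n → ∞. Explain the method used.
S_n ~ n^14 / 2

By integral comparison (Euler-Maclaurin), Σ_{k=1}^n 7 · k^13 = 7 · ∫_0^n x^13 dx + O(n^13) = 7 · n^14/14 = n^14 / 2 + O(n^13). (Equivalently, Faulhaber's formula gives the same leading term.)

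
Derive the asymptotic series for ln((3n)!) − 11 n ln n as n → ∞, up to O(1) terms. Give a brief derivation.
ln((3n)!) − 11 n ln n = −8 n ln n + 3(ln 3 − 1) n + (1/2) ln(2π·3n) + O(1/n)

Stirling: ln((3n)!) = 3n ln(3n) − 3n + (1/2) ln(2π·3n) + O(1/n).
Expand 3n ln(3n) = 3n (ln n + ln 3) = 3n ln n + 3n ln 3.
Subtract 11n ln n: leading term is (3 − 11) n ln n = −8 n ln n. The next term is 3n ln 3 − 3n = 3(ln 3 − 1) n. Then the (1/2) ln(2π·3n) correction.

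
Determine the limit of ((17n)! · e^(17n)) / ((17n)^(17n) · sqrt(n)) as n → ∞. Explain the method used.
lim = sqrt(2π·17)

Stirling: (17n)! ~ sqrt(2π·17n) · (17n/e)^(17n). Hence
  (17n)! · e^(17n) / (17n)^(17n) ~ sqrt(2π·17n).
Dividing by sqrt(n): sqrt(2π·17n) / sqrt(n) = sqrt(2π·17) · n^((1−1)/2), so the limit is sqrt(2π·17).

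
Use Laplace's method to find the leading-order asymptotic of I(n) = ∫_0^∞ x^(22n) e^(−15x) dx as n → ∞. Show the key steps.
I(n) ~ (sqrt(2π·22n) / 15) · (22n/(15e))^(22n)

Write the integrand as exp(22n ln x − 15x) and set f(x) = 22n ln x − 15x. Then f'(x) = 22n/x − 15 = 0 at x* = 22n/15, and f''(x*) = −22n/x*^2 = −15^2/(22n). Laplace's method (interior maximum) gives
  I(n) ~ e^(f(x*)) · sqrt(2π / |f''(x*)|)
        = exp(22n ln(22n/15) − 22n) · sqrt(2π · 22n / 15^2)
        = (22n/15)^(22n) e^(−22n) · sqrt(2π·22n) / 15
        = (sqrt(2π·22n) / 15) · (22n/(15e))^(22n).
This matches Γ(22n+1)/15^(22n+1) with Stirling applied to Γ.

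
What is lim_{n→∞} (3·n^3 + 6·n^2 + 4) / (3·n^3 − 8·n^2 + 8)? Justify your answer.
lim = 3/3 = 1

For large n the leading n^3 terms dominate both numerator and denominator. Dividing top and bottom by n^3, every other term tends to 0, leaving 3/3 = 1.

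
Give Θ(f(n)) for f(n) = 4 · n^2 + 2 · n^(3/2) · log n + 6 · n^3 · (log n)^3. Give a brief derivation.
f(n) ∈ Θ(n^3 · (log n)^3)

Compare the terms by growth order. For large n, n^a · (log n)^b dominates n^a' · (log n)^b' iff a > a', or (a = a' and b > b'). Ranking the 3 terms shows the dominant one is 6 · n^3 · (log n)^3. Hence f(n) ∈ Θ(n^3 · (log n)^3).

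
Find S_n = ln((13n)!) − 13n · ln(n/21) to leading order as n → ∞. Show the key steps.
S_n ~ 13n · (ln 273 − 1) + O(ln n)

Stirling: ln((13n)!) = 13n ln(13n) − 13n + O(ln n).
  S_n = 13n ln(13n) − 13n − 13n ln(n/21) + O(ln n)
      = 13n ln(13n) − 13n ln n + 13n ln 21 − 13n + O(ln n)
      = 13n ln 13 + 13n ln 21 − 13n + O(ln n)
      = 13n (ln 273 − 1) + O(ln n).
Numerically ln(273) − 1 ≈ 4.6095.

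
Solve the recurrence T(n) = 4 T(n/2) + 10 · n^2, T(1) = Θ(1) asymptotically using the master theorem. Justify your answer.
T(n) = Θ(n^2 log n)

log_2 4 = 2, and f(n) = 10 · n^2 = Θ(n^(log_2 4)). This is Case 2 of the master theorem: T(n) = Θ(f(n) · log n) = Θ(n^2 log n).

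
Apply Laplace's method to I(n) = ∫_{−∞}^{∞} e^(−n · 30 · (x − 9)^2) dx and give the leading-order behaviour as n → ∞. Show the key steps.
I(n) = sqrt(π/(30n))

Here φ(x) = 30 · (x − 9)^2 has its unique minimum at x* = 9 with φ(x*) = 0 and φ''(x*) = 60. Laplace's method gives
  I(n) ~ e^(−n φ(x*)) · sqrt(2π / (n · φ''(x*))) = sqrt(2π / (60n)) = sqrt(π/(30n)).
This is exact: substituting u = (x − 9)·sqrt(30n) gives I(n) = (1/sqrt(30n)) ∫_{−∞}^{∞} e^(−u^2) du = sqrt(π/(30n)).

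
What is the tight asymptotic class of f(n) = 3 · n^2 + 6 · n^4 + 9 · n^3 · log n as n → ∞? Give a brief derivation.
f(n) ∈ Θ(n^4)

Compare the terms by growth order. For large n, n^a · (log n)^b dominates n^a' · (log n)^b' iff a > a', or (a = a' and b > b'). Ranking the 3 terms shows the dominant one is 6 · n^4. Hence f(n) ∈ Θ(n^4).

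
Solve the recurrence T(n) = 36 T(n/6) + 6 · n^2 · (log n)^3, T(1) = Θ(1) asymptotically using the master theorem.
T(n) = Θ(n^2 · (log n)^4)

Here log_6 36 = 2 and f(n) = 6 · n^2 · (log n)^3 = Θ(n^(log_6 36) · (log n)^3). This is the extended Case 2 of the master theorem (f matches the critical exponent up to log factors), giving T(n) = Θ(n^(log_6 36) · (log n)^(3+1)) = Θ(n^2 · (log n)^4).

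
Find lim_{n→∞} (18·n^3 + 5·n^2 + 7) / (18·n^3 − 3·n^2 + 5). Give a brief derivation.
lim = 18/18 = 1

For large n the leading n^3 terms dominate both numerator and denominator. Dividing top and bottom by n^3, every other term tends to 0, leaving 18/18 = 1.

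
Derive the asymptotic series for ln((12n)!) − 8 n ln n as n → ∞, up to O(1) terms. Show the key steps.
ln((12n)!) − 8 n ln n = 4 n ln n + 12(ln 12 − 1) n + (1/2) ln(2π·12n) + O(1/n)

Stirling: ln((12n)!) = 12n ln(12n) − 12n + (1/2) ln(2π·12n) + O(1/n).
Expand 12n ln(12n) = 12n (ln n + ln 12) = 12n ln n + 12n ln 12.
Subtract 8n ln n: leading term is (12 − 8) n ln n = 4 n ln n. The next term is 12n ln 12 − 12n = 12(ln 12 − 1) n. Then the (1/2) ln(2π·12n) correction.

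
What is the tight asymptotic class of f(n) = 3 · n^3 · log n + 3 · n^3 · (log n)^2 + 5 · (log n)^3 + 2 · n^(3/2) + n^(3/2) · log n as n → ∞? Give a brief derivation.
f(n) ∈ Θ(n^3 · (log n)^2)

Compare the terms by growth order. For large n, n^a · (log n)^b dominates n^a' · (log n)^b' iff a > a', or (a = a' and b > b'). Ranking the 5 terms shows the dominant one is 3 · n^3 · (log n)^2. Hence f(n) ∈ Θ(n^3 · (log n)^2).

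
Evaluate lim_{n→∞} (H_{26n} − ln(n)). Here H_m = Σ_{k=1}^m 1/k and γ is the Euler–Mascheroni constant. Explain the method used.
lim = ln 26 + γ

By Euler-Maclaurin, H_m = ln m + γ + O(1/m). So
  H_{26n} − ln(n) = ln(26n) + γ − ln(n) + O(1/n)
                       = ln(26/1) + γ + O(1/n).
Hence the limit is ln(26/1) + γ.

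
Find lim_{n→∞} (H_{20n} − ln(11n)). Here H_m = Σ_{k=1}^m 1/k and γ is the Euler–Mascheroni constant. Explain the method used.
lim = ln(20/11) + γ

By Euler-Maclaurin, H_m = ln m + γ + O(1/m). So
  H_{20n} − ln(11n) = ln(20n) + γ − ln(11n) + O(1/n)
                       = ln(20/11) + γ + O(1/n).
Hence the limit is ln(20/11) + γ.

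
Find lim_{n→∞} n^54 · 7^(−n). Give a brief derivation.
lim = 0

Exponentials with base > 1 dominate every fixed polynomial: for any fixed c, n^c / 7^n → 0 as n → ∞ (e.g. by the ratio test, or by writing 7^n = e^(n ln 7) and noting e^(n ln 7) / n^c → ∞). Hence n^54 · 7^(−n) = n^54 / 7^n → 0.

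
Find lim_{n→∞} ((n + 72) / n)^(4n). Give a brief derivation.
lim = e^288

Rewrite as (1 + 72/n)^(4n). By the standard limit (1 + x/n)^n → e^x, we have (1 + 72/n)^n → e^72, and raising to the 4th power gives e^288.
More precisely, ln[(1 + 72/n)^(4n)] = 4n · ln(1 + 72/n) = 4n · (72/n + O(1/n^2)) = 288 + O(1/n) → 288.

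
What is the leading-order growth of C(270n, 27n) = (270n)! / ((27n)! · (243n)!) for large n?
C(270n, 27n) ~ (10000000000/387420489)^(27n) · sqrt(5/(9π·27n))

Write N = 27n. Apply Stirling to each factorial:
  (10N)! ~ sqrt(2π·10N) · (10N/e)^(10N),
  N! ~ sqrt(2π N) · (N/e)^N,
  (9N)! ~ sqrt(2π·9N) · (9N/e)^(9N).
The exponential factors combine to (10N)^(10N) / (N^N · (9N)^(9N)) = 10^(10N)/9^(9N) = (10^10/9^9)^N = (10000000000/387420489)^N.
The square-root prefactors combine to sqrt(2π·10N) / (sqrt(2π N)·sqrt(2π·9N)) = sqrt(10 / (2π·9·N)) = sqrt(5/(9π·27n)).
Substituting N = 27n: C(270n, 27n) ~ (10000000000/387420489)^(27n) · sqrt(5/(9π·27n)).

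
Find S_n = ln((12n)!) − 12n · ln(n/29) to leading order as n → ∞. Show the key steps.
S_n ~ 12n · (ln 348 − 1) + O(ln n)

Stirling: ln((12n)!) = 12n ln(12n) − 12n + O(ln n).
  S_n = 12n ln(12n) − 12n − 12n ln(n/29) + O(ln n)
      = 12n ln(12n) − 12n ln n + 12n ln 29 − 12n + O(ln n)
      = 12n ln 12 + 12n ln 29 − 12n + O(ln n)
      = 12n (ln 348 − 1) + O(ln n).
Numerically ln(348) − 1 ≈ 4.8522.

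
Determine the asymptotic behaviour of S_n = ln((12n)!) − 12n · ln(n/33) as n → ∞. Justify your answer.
S_n ~ 12n · (ln 396 − 1) + O(ln n)

Stirling: ln((12n)!) = 12n ln(12n) − 12n + O(ln n).
  S_n = 12n ln(12n) − 12n − 12n ln(n/33) + O(ln n)
      = 12n ln(12n) − 12n ln n + 12n ln 33 − 12n + O(ln n)
      = 12n ln 12 + 12n ln 33 − 12n + O(ln n)
      = 12n (ln 396 − 1) + O(ln n).
Numerically ln(396) − 1 ≈ 4.9814.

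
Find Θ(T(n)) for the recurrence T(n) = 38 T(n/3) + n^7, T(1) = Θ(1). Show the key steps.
T(n) = Θ(n^7)

log_3 38 ≈ 3.311. f(n) = n^7 dominates n^(log_3 38) since 7 > 3.311, and the regularity condition a·f(n/b) = 38·(n/3)^7 = (38/2187)·n^7 ≤ c·f(n) holds with c = 38/2187 ≈ 0.0174 < 1. So this is Case 3: T(n) = Θ(f(n)) = Θ(n^7).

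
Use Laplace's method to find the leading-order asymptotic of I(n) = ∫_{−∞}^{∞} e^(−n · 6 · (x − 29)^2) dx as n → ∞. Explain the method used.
I(n) = sqrt(π/(6n))

Here φ(x) = 6 · (x − 29)^2 has its unique minimum at x* = 29 with φ(x*) = 0 and φ''(x*) = 12. Laplace's method gives
  I(n) ~ e^(−n φ(x*)) · sqrt(2π / (n · φ''(x*))) = sqrt(2π / (12n)) = sqrt(π/(6n)).
This is exact: substituting u = (x − 29)·sqrt(6n) gives I(n) = (1/sqrt(6n)) ∫_{−∞}^{∞} e^(−u^2) du = sqrt(π/(6n)).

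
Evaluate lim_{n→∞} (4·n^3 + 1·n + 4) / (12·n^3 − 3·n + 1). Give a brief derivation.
lim = 4/12 = 1/3

For large n the leading n^3 terms dominate both numerator and denominator. Dividing top and bottom by n^3, every other term tends to 0, leaving 4/12 = 1/3.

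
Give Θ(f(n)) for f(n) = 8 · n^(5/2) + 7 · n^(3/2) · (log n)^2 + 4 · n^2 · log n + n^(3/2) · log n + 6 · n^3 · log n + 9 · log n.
f(n) ∈ Θ(n^3 · log n)

Compare the terms by growth order. For large n, n^a · (log n)^b dominates n^a' · (log n)^b' iff a > a', or (a = a' and b > b'). Ranking the 6 terms shows the dominant one is 6 · n^3 · log n. Hence f(n) ∈ Θ(n^3 · log n).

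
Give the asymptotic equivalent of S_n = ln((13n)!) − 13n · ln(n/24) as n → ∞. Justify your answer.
S_n ~ 13n · (ln 312 − 1) + O(ln n)

Stirling: ln((13n)!) = 13n ln(13n) − 13n + O(ln n).
  S_n = 13n ln(13n) − 13n − 13n ln(n/24) + O(ln n)
      = 13n ln(13n) − 13n ln n + 13n ln 24 − 13n + O(ln n)
      = 13n ln 13 + 13n ln 24 − 13n + O(ln n)
      = 13n (ln 312 − 1) + O(ln n).
Numerically ln(312) − 1 ≈ 4.7430.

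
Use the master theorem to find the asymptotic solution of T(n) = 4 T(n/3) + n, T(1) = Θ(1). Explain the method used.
T(n) = Θ(n^(log_3 4))

Master theorem: compare f(n) = n to n^(log_3 4) where log_3 4 ≈ 1.262. Since 1 < log_3 4, we have f(n) = O(n^(log_3 4 − ε)) for some ε > 0 — Case 1. Hence T(n) = Θ(n^(log_3 4)).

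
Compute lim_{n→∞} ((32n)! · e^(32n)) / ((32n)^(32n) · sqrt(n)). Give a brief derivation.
lim = sqrt(2π·32)

Stirling: (32n)! ~ sqrt(2π·32n) · (32n/e)^(32n). Hence
  (32n)! · e^(32n) / (32n)^(32n) ~ sqrt(2π·32n).
Dividing by sqrt(n): sqrt(2π·32n) / sqrt(n) = sqrt(2π·32) · n^((1−1)/2), so the limit is sqrt(2π·32).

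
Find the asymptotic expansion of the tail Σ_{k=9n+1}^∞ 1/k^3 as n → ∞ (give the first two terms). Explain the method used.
Σ_{k>9n} 1/k^3 = 1/(2 · (9n)^2) − 1/(2 · (9n)^3) + O(1/(9n)^4)

Compare to the integral: ∫_{9n}^∞ x^(−3) dx = [−x^(−2)/2]_{9n}^∞ = 1/((3−1)·(9n)^2). The Euler-Maclaurin correction adds −f(9n)/2 = −1/(2·(9n)^3). Euler-Maclaurin then gives
  Σ_{k>9n} 1/k^3 = ∫_{9n}^∞ dx/x^3 − 1/(2·(9n)^3) + O(1/(9n)^4).
(Equivalently this is ζ(3) − Σ_{k≤9n} 1/k^3.)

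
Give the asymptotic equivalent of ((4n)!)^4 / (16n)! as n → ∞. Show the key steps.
((4n)!)^4/(16n)! ~ ((2π·4n)^(3/2) / 2) · 4^(−4·4n)  →  0

Write N = 4n. Stirling: N! ~ sqrt(2π N)(N/e)^N and (4N)! ~ sqrt(2π·4N)·(4N/e)^(4N).
  (N!)^4/(4N)! ~ (2π N)^(4/2) (N/e)^(4N) / [sqrt(2π·4N) (4N/e)^(4N)]
     = (2π N)^(4/2) / sqrt(2π·4N) · (N/(4N))^(4N)
     = (2π N)^((4−1)/2) / 2 · 4^(−4N).
Since 4^4 > 1, the factor 4^(−4N) decays exponentially, so the ratio → 0. Substituting N = 4n gives the stated form.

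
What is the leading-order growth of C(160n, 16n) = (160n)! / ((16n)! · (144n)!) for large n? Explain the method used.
C(160n, 16n) ~ (10000000000/387420489)^(16n) · sqrt(5/(9π·16n))

Write N = 16n. Apply Stirling to each factorial:
  (10N)! ~ sqrt(2π·10N) · (10N/e)^(10N),
  N! ~ sqrt(2π N) · (N/e)^N,
  (9N)! ~ sqrt(2π·9N) · (9N/e)^(9N).
The exponential factors combine to (10N)^(10N) / (N^N · (9N)^(9N)) = 10^(10N)/9^(9N) = (10^10/9^9)^N = (10000000000/387420489)^N.
The square-root prefactors combine to sqrt(2π·10N) / (sqrt(2π N)·sqrt(2π·9N)) = sqrt(10 / (2π·9·N)) = sqrt(5/(9π·16n)).
Substituting N = 16n: C(160n, 16n) ~ (10000000000/387420489)^(16n) · sqrt(5/(9π·16n)).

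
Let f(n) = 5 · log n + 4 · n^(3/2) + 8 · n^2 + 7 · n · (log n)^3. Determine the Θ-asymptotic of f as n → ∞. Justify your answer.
f(n) ∈ Θ(n^2)

Compare the terms by growth order. For large n, n^a · (log n)^b dominates n^a' · (log n)^b' iff a > a', or (a = a' and b > b'). Ranking the 4 terms shows the dominant one is 8 · n^2. Hence f(n) ∈ Θ(n^2).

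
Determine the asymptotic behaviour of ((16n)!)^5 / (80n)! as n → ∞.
((16n)!)^5/(80n)! ~ ((2π·16n)^(4/2) / sqrt(5)) · 5^(−5·16n)  →  0

Write N = 16n. Stirling: N! ~ sqrt(2π N)(N/e)^N and (5N)! ~ sqrt(2π·5N)·(5N/e)^(5N).
  (N!)^5/(5N)! ~ (2π N)^(5/2) (N/e)^(5N) / [sqrt(2π·5N) (5N/e)^(5N)]
     = (2π N)^(5/2) / sqrt(2π·5N) · (N/(5N))^(5N)
     = (2π N)^((5−1)/2) / sqrt(5) · 5^(−5N).
Since 5^5 > 1, the factor 5^(−5N) decays exponentially, so the ratio → 0. Substituting N = 16n gives the stated form.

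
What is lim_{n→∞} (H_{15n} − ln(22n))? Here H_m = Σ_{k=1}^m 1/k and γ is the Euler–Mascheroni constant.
lim = ln(15/22) + γ

By Euler-Maclaurin, H_m = ln m + γ + O(1/m). So
  H_{15n} − ln(22n) = ln(15n) + γ − ln(22n) + O(1/n)
                       = ln(15/22) + γ + O(1/n).
Hence the limit is ln(15/22) + γ.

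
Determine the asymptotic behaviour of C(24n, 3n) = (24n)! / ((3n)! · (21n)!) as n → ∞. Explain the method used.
C(24n, 3n) ~ (16777216/823543)^(3n) · sqrt(4/(7π·3n))

Write N = 3n. Apply Stirling to each factorial:
  (8N)! ~ sqrt(2π·8N) · (8N/e)^(8N),
  N! ~ sqrt(2π N) · (N/e)^N,
  (7N)! ~ sqrt(2π·7N) · (7N/e)^(7N).
The exponential factors combine to (8N)^(8N) / (N^N · (7N)^(7N)) = 8^(8N)/7^(7N) = (8^8/7^7)^N = (16777216/823543)^N.
The square-root prefactors combine to sqrt(2π·8N) / (sqrt(2π N)·sqrt(2π·7N)) = sqrt(8 / (2π·7·N)) = sqrt(4/(7π·3n)).
Substituting N = 3n: C(24n, 3n) ~ (16777216/823543)^(3n) · sqrt(4/(7π·3n)).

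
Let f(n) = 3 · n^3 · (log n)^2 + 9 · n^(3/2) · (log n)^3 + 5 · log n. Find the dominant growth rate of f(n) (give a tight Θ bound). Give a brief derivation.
f(n) ∈ Θ(n^3 · (log n)^2)

Compare the terms by growth order. For large n, n^a · (log n)^b dominates n^a' · (log n)^b' iff a > a', or (a = a' and b > b'). Ranking the 3 terms shows the dominant one is 3 · n^3 · (log n)^2. Hence f(n) ∈ Θ(n^3 · (log n)^2).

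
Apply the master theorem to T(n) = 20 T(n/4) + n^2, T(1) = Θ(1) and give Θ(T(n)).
T(n) = Θ(n^(log_4 20))

Master theorem: compare f(n) = n^2 to n^(log_4 20) where log_4 20 ≈ 2.161. Since 2 < log_4 20, we have f(n) = O(n^(log_4 20 − ε)) for some ε > 0 — Case 1. Hence T(n) = Θ(n^(log_4 20)).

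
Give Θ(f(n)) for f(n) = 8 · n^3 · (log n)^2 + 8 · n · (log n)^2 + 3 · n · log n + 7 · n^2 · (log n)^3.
f(n) ∈ Θ(n^3 · (log n)^2)

Compare the terms by growth order. For large n, n^a · (log n)^b dominates n^a' · (log n)^b' iff a > a', or (a = a' and b > b'). Ranking the 4 terms shows the dominant one is 8 · n^3 · (log n)^2. Hence f(n) ∈ Θ(n^3 · (log n)^2).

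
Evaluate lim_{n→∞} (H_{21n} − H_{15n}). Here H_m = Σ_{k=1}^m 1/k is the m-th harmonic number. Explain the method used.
lim = ln(21/15) = ln(7/5)

Euler-Maclaurin gives H_m = ln m + γ + 1/(2m) + O(1/m^2). The γ and O(1/m) terms cancel in the difference:
  H_{21n} − H_{15n} = ln(21n) − ln(15n) + O(1/n) = ln(21/15) + O(1/n).
Hence the limit is ln(21/15) = ln(7/5).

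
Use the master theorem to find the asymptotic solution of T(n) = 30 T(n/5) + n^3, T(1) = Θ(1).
T(n) = Θ(n^3)

log_5 30 ≈ 2.113. f(n) = n^3 dominates n^(log_5 30) since 3 > 2.113, and the regularity condition a·f(n/b) = 30·(n/5)^3 = (30/125)·n^3 ≤ c·f(n) holds with c = 30/125 ≈ 0.24 < 1. So this is Case 3: T(n) = Θ(f(n)) = Θ(n^3).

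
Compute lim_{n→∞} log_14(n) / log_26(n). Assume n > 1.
lim = ln(26) / ln(14) = log_14(26)

Change of base: log_14(n) = ln n / ln 14 and log_26(n) = ln n / ln 26. The ratio is (ln n / ln 14) · (ln 26 / ln n) = ln 26 / ln 14, a constant independent of n. So the limit is ln 26 / ln 14 = log_14(26).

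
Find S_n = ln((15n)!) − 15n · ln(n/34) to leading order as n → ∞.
S_n ~ 15n · (ln 510 − 1) + O(ln n)

Stirling: ln((15n)!) = 15n ln(15n) − 15n + O(ln n).
  S_n = 15n ln(15n) − 15n − 15n ln(n/34) + O(ln n)
      = 15n ln(15n) − 15n ln n + 15n ln 34 − 15n + O(ln n)
      = 15n ln 15 + 15n ln 34 − 15n + O(ln n)
      = 15n (ln 510 − 1) + O(ln n).
Numerically ln(510) − 1 ≈ 5.2344.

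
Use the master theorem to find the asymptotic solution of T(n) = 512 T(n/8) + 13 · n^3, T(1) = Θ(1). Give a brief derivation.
T(n) = Θ(n^3 log n)

log_8 512 = 3, and f(n) = 13 · n^3 = Θ(n^(log_8 512)). This is Case 2 of the master theorem: T(n) = Θ(f(n) · log n) = Θ(n^3 log n).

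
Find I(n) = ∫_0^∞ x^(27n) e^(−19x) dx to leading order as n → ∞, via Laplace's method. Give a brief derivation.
I(n) ~ (sqrt(2π·27n) / 19) · (27n/(19e))^(27n)

Write the integrand as exp(27n ln x − 19x) and set f(x) = 27n ln x − 19x. Then f'(x) = 27n/x − 19 = 0 at x* = 27n/19, and f''(x*) = −27n/x*^2 = −19^2/(27n). Laplace's method (interior maximum) gives
  I(n) ~ e^(f(x*)) · sqrt(2π / |f''(x*)|)
        = exp(27n ln(27n/19) − 27n) · sqrt(2π · 27n / 19^2)
        = (27n/19)^(27n) e^(−27n) · sqrt(2π·27n) / 19
        = (sqrt(2π·27n) / 19) · (27n/(19e))^(27n).
This matches Γ(27n+1)/19^(27n+1) with Stirling applied to Γ.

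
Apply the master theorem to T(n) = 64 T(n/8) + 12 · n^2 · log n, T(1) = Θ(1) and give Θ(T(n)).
T(n) = Θ(n^2 · (log n)^2)

Here log_8 64 = 2 and f(n) = 12 · n^2 · log n = Θ(n^(log_8 64) · (log n)^1). This is the extended Case 2 of the master theorem (f matches the critical exponent up to log factors), giving T(n) = Θ(n^(log_8 64) · (log n)^(1+1)) = Θ(n^2 · (log n)^2).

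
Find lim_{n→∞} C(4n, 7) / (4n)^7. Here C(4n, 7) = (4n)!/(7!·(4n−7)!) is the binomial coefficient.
lim = 1/7! = 1/5040

With N = 4n → ∞: C(N, 7) / N^7 = [N(N−1)…(N−6)] / (7! · N^7) = (1/7!) · 1 · (1 − 1/(4n)) · … · (1 − 6/(4n)). Each factor → 1 as N → ∞, so the limit is 1/7! = 1/5040.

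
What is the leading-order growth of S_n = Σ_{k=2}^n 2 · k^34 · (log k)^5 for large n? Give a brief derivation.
S_n ~ 2 · n^35 · (log n)^5 / 35

By integral comparison, S_n = ∫_1^n 2 · x^34 · (log x)^5 dx + O(n^34 · (log n)^5). For the integral, the leading term of ∫_1^n x^34 (log x)^5 dx is n^35/35 · (log n)^5 (by repeated integration by parts; each step lowers the log-exponent and produces a relatively O(1/log n) correction). Hence S_n ~ 2 · n^35 · (log n)^5 / 35.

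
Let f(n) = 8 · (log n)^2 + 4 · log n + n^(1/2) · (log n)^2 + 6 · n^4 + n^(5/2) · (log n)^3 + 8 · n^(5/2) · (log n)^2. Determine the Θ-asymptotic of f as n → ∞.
f(n) ∈ Θ(n^4)

Compare the terms by growth order. For large n, n^a · (log n)^b dominates n^a' · (log n)^b' iff a > a', or (a = a' and b > b'). Ranking the 6 terms shows the dominant one is 6 · n^4. Hence f(n) ∈ Θ(n^4).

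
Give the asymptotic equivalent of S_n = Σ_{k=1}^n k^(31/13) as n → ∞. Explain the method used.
S_n ~ (13/44) · n^(44/13)

Integral comparison: Σ_{k=1}^n k^(31/13) = ∫_0^n x^(31/13) dx + O(n^(31/13)). The integral is n^(1 + 31/13) / (1 + 31/13) = n^((31+13)/13) / ((31+13)/13) = (13/44) · n^(44/13).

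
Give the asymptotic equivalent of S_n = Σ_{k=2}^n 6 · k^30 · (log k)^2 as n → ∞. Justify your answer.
S_n ~ 6 · n^31 · (log n)^2 / 31

By integral comparison, S_n = ∫_1^n 6 · x^30 · (log x)^2 dx + O(n^30 · (log n)^2). For the integral, the leading term of ∫_1^n x^30 (log x)^2 dx is n^31/31 · (log n)^2 (by repeated integration by parts; each step lowers the log-exponent and produces a relatively O(1/log n) correction). Hence S_n ~ 6 · n^31 · (log n)^2 / 31.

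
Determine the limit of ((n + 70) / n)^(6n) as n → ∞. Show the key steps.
lim = e^420

Rewrite as (1 + 70/n)^(6n). By the standard limit (1 + x/n)^n → e^x, we have (1 + 70/n)^n → e^70, and raising to the 6th power gives e^420.
More precisely, ln[(1 + 70/n)^(6n)] = 6n · ln(1 + 70/n) = 6n · (70/n + O(1/n^2)) = 420 + O(1/n) → 420.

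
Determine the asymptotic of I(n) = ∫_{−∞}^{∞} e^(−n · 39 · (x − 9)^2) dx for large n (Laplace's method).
I(n) = sqrt(π/(39n))

Here φ(x) = 39 · (x − 9)^2 has its unique minimum at x* = 9 with φ(x*) = 0 and φ''(x*) = 78. Laplace's method gives
  I(n) ~ e^(−n φ(x*)) · sqrt(2π / (n · φ''(x*))) = sqrt(2π / (78n)) = sqrt(π/(39n)).
This is exact: substituting u = (x − 9)·sqrt(39n) gives I(n) = (1/sqrt(39n)) ∫_{−∞}^{∞} e^(−u^2) du = sqrt(π/(39n)).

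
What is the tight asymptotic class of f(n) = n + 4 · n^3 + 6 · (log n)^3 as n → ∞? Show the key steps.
f(n) ∈ Θ(n^3)

Compare the terms by growth order. For large n, n^a · (log n)^b dominates n^a' · (log n)^b' iff a > a', or (a = a' and b > b'). Ranking the 3 terms shows the dominant one is 4 · n^3. Hence f(n) ∈ Θ(n^3).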